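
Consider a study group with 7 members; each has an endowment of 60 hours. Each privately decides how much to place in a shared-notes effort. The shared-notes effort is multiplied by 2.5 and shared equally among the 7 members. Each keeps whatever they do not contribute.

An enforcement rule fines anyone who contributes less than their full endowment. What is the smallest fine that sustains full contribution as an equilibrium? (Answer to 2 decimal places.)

Given the others contribute fully, the best deviation is to contribute 0 (any partial contribution still incurs the fine and gives up units whose private return 0.3571 is below 1).
Deviating from 60 to 0 saves 60 hours but forfeits the deviator's share of the drop in the shared-notes effort: 2.5/7 × 60 = 21.43.
So the deviation gain is 60 − 21.43 = 38.57, and the fine must be at least 38.57 hours to wipe it out.

38.57 hours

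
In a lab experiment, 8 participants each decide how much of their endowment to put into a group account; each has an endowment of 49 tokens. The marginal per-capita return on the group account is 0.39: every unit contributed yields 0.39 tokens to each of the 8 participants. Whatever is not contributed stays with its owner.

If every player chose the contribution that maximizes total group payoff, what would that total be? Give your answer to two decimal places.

Each contributed unit returns 3.120 to the group as a whole (0.39 to each of 8 players), which exceeds 1, so the social optimum is full contribution: group total = 3.120 × 392 = 1223.04.

1223.04 tokens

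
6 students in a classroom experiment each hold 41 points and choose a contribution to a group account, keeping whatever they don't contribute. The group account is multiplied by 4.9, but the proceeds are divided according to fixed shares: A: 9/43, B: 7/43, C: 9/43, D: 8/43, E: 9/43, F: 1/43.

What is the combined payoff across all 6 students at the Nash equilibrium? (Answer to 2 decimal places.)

A player with share s gets back 4.9·s per unit contributed, so full contribution is dominant for anyone with s > 1/4.9 = 0.2041 and zero contribution is dominant for anyone below.
A, C and E are above the threshold, contributing 41 each; the remaining 3 contribute 0. Total contributed: 123.
The group account pays out 4.9 × 123 = 602.70 in total (split across the unequal shares, but the aggregate is all that matters for the group sum).
The 3 free-riders keep 41 each, adding 123. Group total = 123 + 602.70 = 725.70.

725.70 points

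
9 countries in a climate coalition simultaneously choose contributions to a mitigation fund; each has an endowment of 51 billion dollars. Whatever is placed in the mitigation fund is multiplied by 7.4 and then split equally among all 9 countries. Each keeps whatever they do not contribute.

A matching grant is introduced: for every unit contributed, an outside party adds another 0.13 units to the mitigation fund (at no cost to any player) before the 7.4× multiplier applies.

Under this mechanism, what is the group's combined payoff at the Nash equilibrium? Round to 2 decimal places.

459.00 billion dollars

Even with the mechanism, each unit contributed returns only 7.4 × 1.13 / 9 = 0.9291 per unit of net cost, so contributing nothing is still dominant.
At the Nash equilibrium no one contributes; group total payoff = 9 × 51 = 459.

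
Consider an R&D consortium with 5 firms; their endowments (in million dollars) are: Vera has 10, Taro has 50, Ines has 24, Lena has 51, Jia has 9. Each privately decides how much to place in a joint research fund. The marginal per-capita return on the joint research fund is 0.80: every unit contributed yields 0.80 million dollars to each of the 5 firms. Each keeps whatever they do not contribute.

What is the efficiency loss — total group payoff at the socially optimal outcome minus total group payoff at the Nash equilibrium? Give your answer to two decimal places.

The private return per contributed unit is 0.80 < 1 for everyone, so the Nash equilibrium is zero contribution and the group total is Σ E_j = 10 + 50 + 24 + 51 + 9 = 144.
Each contributed unit returns 4.000 to the group, so the social optimum is full contribution by everyone: group total = 4.000 × 144 = 576.00.
Efficiency loss = (4.000 − 1) × 144 = 432.00.

432.00 million dollars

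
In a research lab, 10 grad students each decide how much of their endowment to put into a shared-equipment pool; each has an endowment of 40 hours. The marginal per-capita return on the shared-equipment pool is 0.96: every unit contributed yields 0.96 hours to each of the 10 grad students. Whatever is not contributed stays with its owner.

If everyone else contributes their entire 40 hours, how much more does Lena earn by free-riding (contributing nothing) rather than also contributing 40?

Switching from a contribution of 40 to 0 lets Lena keep an extra 40 hours, but lowers the shared-equipment pool by 40, which costs Lena their own share of that drop: 0.96 × 40 = 38.40.
Net gain = 40 − 38.40 = 1.60. The private return per contributed unit (0.96) is below 1, so free-riding is indeed the best response regardless of what the others do.

1.60 hours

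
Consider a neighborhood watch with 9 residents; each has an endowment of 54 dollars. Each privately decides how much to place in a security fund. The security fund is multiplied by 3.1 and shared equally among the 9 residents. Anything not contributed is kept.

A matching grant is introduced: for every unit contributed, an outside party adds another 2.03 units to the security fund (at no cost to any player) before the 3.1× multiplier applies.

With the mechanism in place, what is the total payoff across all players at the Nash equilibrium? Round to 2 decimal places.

4565.00 dollars

Under the mechanism each unit contributed yields 3.1 × 3.03 / 9 = 1.0437 back to its contributor per unit of net cost, which exceeds 1, making full contribution the dominant choice for everyone.
So the Nash equilibrium is full contribution by all 9; the group earns 3.1 × 3.03 × 486 = 4565.00.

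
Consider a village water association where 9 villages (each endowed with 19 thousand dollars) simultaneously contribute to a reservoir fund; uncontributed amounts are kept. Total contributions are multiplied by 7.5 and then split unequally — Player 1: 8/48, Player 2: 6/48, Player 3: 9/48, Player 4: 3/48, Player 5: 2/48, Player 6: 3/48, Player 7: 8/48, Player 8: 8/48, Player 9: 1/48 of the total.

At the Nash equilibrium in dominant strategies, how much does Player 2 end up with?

90.25 thousand dollars

Each unit j contributes comes back to j as 7.5 × (j's share), so j prefers to contribute only if that share exceeds 1/7.5 = 0.1333; otherwise keeping the unit dominates.
The shares above 0.1333 belong to Player 1, Player 3, Player 7 and Player 8, contributing 19 each; the remaining 5 contribute 0. Total contributed: 76.
Player 2 keeps 19 and receives 7.5 × 76 × 6/48 = 71.25 from the reservoir fund, for a payoff of 90.25.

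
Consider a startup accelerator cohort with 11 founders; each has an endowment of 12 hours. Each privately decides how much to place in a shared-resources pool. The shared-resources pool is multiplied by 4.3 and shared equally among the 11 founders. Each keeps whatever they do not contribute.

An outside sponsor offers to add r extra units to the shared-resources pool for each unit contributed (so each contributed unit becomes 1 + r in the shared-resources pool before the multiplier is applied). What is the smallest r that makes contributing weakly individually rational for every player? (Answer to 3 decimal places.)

With matching at rate r, one contributed unit becomes (1 + r) in the shared-resources pool and returns 4.3 × (1 + r) / 11 to the contributor.
Setting this equal to 1: 1 + r = 11/4.3 = 2.5581.
So the minimum matching rate is r = 2.5581 − 1 = 1.558.

1.558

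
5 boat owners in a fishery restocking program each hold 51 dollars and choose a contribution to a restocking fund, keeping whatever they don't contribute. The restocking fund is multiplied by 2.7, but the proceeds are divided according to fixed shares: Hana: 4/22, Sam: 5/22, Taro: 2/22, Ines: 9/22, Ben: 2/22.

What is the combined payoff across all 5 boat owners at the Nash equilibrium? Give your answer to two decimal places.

341.70 dollars

For player j, contributing a unit is worthwhile iff 2.7 × (j's share) ≥ 1, i.e. iff j's share is at least 0.3704.
Ines alone (share 9/22) is above the threshold, contributing 51; the remaining 4 contribute 0. Total contributed: 51.
The restocking fund pays out 2.7 × 51 = 137.70 in total (split across the unequal shares, but the aggregate is all that matters for the group sum).
The 4 free-riders keep 51 each, adding 204. Group total = 204 + 137.70 = 341.70.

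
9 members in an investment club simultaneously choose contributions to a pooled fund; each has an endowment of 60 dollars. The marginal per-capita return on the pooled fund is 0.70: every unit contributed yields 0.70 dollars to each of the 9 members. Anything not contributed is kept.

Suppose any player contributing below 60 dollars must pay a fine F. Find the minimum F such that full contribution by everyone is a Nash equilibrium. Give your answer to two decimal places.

18.00 dollars

Given the others contribute fully, the best deviation is to contribute 0 (any partial contribution still incurs the fine and gives up units whose private return 0.70 is below 1).
Deviating from 60 to 0 saves 60 dollars but forfeits the deviator's share of the drop in the pooled fund: 0.70 × 60 = 42.00.
So the deviation gain is 60 − 42.00 = 18.00, and the fine must be at least 18.00 dollars to wipe it out.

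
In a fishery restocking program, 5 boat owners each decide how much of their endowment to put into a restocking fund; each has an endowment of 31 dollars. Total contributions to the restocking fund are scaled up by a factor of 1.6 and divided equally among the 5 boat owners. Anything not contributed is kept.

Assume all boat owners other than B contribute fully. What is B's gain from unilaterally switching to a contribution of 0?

Switching from a contribution of 31 to 0 lets B keep an extra 31 dollars, but lowers the restocking fund by 31, which costs B their own share of that drop: 1.6/5 × 31 = 9.92.
Net gain = 31 − 9.92 = 21.08. The private return per contributed unit (0.3200) is below 1, so free-riding is indeed the best response regardless of what the others do.

21.08 dollars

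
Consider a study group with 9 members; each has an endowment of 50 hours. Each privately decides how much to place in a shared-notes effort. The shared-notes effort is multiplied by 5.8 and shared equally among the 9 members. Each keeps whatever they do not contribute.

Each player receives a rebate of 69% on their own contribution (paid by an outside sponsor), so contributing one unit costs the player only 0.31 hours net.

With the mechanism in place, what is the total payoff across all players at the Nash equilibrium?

The effective private return per unit is now (5.8/9) / 0.31 = 2.0789 > 1, so every player's dominant strategy flips to full contribution.
So the Nash equilibrium is full contribution by all 9; the group earns 9 × (50 × 0.69 + 5.8 × 50) = 2920.50.

2920.50 hours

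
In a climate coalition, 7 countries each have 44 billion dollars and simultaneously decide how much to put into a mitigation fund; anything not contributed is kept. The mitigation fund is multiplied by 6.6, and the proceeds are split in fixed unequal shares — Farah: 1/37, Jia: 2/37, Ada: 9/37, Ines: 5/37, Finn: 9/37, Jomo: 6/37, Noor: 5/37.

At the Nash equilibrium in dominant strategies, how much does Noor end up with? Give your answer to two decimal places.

Each unit j contributes comes back to j as 6.6 × (j's share), so j prefers to contribute only if that share exceeds 1/6.6 = 0.1515; otherwise keeping the unit dominates.
Ada, Finn and Jomo clear that bar, contributing 44 each; the remaining 4 contribute 0. Total contributed: 132.
Noor keeps 44 and receives 6.6 × 132 × 5/37 = 117.73 from the mitigation fund, for a payoff of 161.73.

161.73 billion dollars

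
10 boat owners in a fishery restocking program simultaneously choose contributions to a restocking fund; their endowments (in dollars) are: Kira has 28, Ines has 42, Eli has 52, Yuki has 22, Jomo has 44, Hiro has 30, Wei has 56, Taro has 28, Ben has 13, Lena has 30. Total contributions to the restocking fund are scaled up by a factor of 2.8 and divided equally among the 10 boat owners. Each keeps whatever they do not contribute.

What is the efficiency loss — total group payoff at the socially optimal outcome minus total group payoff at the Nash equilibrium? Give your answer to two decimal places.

621.00 dollars

The private return per contributed unit is 2.8/10 = 0.2800 < 1 for every player regardless of endowment, so the Nash equilibrium is zero contribution and the group total is Σ E_j = 28 + 42 + 52 + 22 + 44 + 30 + 56 + 28 + 13 + 30 = 345.
Each contributed unit returns 2.800 to the group, so the social optimum is full contribution by everyone: group total = 2.800 × 345 = 966.00.
Efficiency loss = (2.800 − 1) × 345 = 621.00.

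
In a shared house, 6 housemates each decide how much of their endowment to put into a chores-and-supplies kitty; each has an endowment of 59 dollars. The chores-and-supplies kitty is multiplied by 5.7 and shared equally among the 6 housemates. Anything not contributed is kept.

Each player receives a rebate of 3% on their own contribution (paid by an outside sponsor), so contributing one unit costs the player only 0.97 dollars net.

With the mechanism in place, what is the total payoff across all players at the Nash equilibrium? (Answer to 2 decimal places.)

The effective private return is (5.7/6) / 0.97 = 0.9794, which is still under 1, so the mechanism doesn't change anyone's dominant strategy: zero contribution.
At the Nash equilibrium no one contributes; group total payoff = 6 × 59 = 354.

354.00 dollars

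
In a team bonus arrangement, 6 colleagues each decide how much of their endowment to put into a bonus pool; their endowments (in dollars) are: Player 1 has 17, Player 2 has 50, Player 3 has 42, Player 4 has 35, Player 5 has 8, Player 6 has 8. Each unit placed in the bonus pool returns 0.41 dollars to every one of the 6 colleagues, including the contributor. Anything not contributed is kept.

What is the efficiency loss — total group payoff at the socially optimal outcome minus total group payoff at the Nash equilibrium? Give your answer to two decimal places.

The private return per contributed unit is 0.41 < 1 for everyone, so the Nash equilibrium is zero contribution and the group total is Σ E_j = 17 + 50 + 42 + 35 + 8 + 8 = 160.
Each contributed unit returns 2.460 to the group, so the social optimum is full contribution by everyone: group total = 2.460 × 160 = 393.60.
Efficiency loss = (2.460 − 1) × 160 = 233.60.

233.60 dollars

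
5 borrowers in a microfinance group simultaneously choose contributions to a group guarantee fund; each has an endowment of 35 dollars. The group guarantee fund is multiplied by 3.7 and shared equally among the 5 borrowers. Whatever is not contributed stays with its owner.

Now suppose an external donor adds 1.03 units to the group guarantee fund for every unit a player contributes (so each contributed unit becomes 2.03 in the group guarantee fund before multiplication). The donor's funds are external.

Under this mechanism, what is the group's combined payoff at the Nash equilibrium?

1314.43 dollars

Under the mechanism each unit contributed yields 3.7 × 2.03 / 5 = 1.5022 back to its contributor per unit of net cost, which exceeds 1, making full contribution the dominant choice for everyone.
So the Nash equilibrium is full contribution by all 5; the group earns 3.7 × 2.03 × 175 = 1314.43.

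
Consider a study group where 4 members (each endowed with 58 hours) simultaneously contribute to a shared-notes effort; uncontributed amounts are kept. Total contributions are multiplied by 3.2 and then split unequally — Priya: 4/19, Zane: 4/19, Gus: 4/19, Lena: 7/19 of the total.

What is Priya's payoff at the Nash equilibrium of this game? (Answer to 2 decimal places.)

97.07 hours

Player j's private return per contributed unit is 3.2 × (j's share). Contributing is weakly dominant for j when that share is at least 1/3.2 = 0.3125, and contributing 0 is dominant otherwise.
Lena alone (share 7/19) is above the threshold, contributing 58; the remaining 3 contribute 0. Total contributed: 58.
Priya keeps 58 and receives 3.2 × 58 × 4/19 = 39.07 from the shared-notes effort, for a payoff of 97.07.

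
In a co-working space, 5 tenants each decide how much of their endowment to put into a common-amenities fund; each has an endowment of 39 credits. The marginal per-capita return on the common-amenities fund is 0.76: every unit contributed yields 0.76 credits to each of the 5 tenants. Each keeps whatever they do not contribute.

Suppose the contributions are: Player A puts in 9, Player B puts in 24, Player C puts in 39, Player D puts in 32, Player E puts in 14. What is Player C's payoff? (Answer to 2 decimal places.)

89.68 credits

Total contributed: 9 + 24 + 39 + 32 + 14 = 118.
Each receives 0.76 × 118 = 89.68 from the common-amenities fund.
Player C keeps 39 − 39 = 0, so Player C's payoff is 0 + 89.68 = 89.68.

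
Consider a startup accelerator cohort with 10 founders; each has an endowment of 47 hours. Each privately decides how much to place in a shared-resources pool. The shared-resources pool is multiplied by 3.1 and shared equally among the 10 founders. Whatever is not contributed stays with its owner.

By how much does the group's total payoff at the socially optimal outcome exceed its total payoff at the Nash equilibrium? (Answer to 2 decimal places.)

987.00 hours

Each contributed unit returns 3.1/10 = 0.3100 to its contributor — below 1 — so contributing 0 is dominant for every player. At the Nash equilibrium everyone keeps their 47, and the group total is 10 × 47 = 470.
Each contributed unit returns 3.100 to the group as a whole (0.3100 to each of 10 players), which exceeds 1, so the social optimum is full contribution: group total = 3.100 × 470 = 1457.00.
Efficiency loss = 1457.00 − 470 = 987.00.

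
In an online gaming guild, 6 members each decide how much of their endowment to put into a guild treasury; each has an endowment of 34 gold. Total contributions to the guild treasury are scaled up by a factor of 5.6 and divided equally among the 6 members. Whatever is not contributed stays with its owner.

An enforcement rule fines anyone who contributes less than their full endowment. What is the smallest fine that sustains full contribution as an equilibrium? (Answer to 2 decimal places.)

Given the others contribute fully, the best deviation is to contribute 0 (any partial contribution still incurs the fine and gives up units whose private return 0.9333 is below 1).
Deviating from 34 to 0 saves 34 gold but forfeits the deviator's share of the drop in the guild treasury: 5.6/6 × 34 = 31.73.
So the deviation gain is 34 − 31.73 = 2.27, and the fine must be at least 2.27 gold to wipe it out.

2.27 gold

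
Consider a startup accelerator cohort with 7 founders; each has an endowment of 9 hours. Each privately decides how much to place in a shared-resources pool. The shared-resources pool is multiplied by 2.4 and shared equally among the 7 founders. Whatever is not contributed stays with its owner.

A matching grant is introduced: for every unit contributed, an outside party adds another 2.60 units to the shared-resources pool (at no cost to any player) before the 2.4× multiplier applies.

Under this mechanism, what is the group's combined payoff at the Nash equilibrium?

544.32 hours

With the mechanism, a contributed unit returns 2.4 × 3.60 / 7 = 1.2343 per unit of net cost to the contributor — now above 1 — so contributing fully is weakly dominant for every player.
So the Nash equilibrium is full contribution by all 7; the group earns 2.4 × 3.60 × 63 = 544.32.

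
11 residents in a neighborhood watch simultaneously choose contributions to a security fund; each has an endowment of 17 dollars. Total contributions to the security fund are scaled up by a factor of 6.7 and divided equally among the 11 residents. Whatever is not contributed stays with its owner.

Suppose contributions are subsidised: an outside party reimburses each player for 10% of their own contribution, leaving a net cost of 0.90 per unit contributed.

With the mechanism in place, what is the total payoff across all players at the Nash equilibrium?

Even with the mechanism, each unit contributed returns only (6.7/11) / 0.90 = 0.6768 per unit of net cost, so contributing nothing is still dominant.
Everyone keeps their endowment and the group total is 11 × 17 = 187.

187.00 dollars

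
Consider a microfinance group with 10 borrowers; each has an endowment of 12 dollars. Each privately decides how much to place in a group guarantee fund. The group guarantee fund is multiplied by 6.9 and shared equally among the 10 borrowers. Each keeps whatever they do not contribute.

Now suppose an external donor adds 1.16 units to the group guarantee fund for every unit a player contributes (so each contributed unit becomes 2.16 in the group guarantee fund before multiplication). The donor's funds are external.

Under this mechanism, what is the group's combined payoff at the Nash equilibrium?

Under the mechanism each unit contributed yields 6.9 × 2.16 / 10 = 1.4904 back to its contributor per unit of net cost, which exceeds 1, making full contribution the dominant choice for everyone.
So the Nash equilibrium is full contribution by all 10; the group earns 6.9 × 2.16 × 120 = 1788.48.

1788.48 dollars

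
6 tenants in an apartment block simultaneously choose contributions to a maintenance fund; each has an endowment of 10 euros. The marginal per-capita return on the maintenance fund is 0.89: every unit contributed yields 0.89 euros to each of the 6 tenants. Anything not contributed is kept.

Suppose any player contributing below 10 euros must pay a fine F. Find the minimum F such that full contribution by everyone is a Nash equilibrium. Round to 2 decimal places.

1.10 euros

Given the others contribute fully, the best deviation is to contribute 0 (any partial contribution still incurs the fine and gives up units whose private return 0.89 is below 1).
Deviating from 10 to 0 saves 10 euros but forfeits the deviator's share of the drop in the maintenance fund: 0.89 × 10 = 8.90.
So the deviation gain is 10 − 8.90 = 1.10, and the fine must be at least 1.10 euros to wipe it out.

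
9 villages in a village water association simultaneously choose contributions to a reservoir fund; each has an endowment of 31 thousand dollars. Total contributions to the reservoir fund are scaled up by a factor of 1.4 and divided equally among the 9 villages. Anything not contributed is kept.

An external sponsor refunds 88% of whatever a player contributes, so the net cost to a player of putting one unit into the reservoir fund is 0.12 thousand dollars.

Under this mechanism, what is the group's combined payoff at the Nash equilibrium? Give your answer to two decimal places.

636.12 thousand dollars

Under the mechanism each unit contributed yields (1.4/9) / 0.12 = 1.2963 back to its contributor per unit of net cost, which exceeds 1, making full contribution the dominant choice for everyone.
So the Nash equilibrium is full contribution by all 9; the group earns 9 × (31 × 0.88 + 1.4 × 31) = 636.12.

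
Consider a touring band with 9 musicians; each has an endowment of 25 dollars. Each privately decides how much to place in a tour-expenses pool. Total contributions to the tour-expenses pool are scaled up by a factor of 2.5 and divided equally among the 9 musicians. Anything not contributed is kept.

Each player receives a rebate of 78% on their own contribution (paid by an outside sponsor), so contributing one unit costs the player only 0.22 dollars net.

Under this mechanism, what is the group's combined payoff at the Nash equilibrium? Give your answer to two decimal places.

With the mechanism, a contributed unit returns (2.5/9) / 0.22 = 1.2626 per unit of net cost to the contributor — now above 1 — so contributing fully is weakly dominant for every player.
At the Nash equilibrium everyone contributes 25. Group total payoff = 9 × (25 × 0.78 + 2.5 × 25) = 738.00.

738.00 dollars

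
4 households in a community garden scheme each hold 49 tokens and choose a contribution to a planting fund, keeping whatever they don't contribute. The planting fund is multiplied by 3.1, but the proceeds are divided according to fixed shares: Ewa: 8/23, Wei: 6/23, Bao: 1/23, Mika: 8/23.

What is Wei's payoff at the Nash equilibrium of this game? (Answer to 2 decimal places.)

For player j, contributing a unit is worthwhile iff 3.1 × (j's share) ≥ 1, i.e. iff j's share is at least 0.3226.
Ewa and Mika are above the threshold, contributing 49 each; the remaining 2 contribute 0. Total contributed: 98.
Wei keeps 49 and receives 3.1 × 98 × 6/23 = 79.25 from the planting fund, for a payoff of 128.25.

128.25 tokens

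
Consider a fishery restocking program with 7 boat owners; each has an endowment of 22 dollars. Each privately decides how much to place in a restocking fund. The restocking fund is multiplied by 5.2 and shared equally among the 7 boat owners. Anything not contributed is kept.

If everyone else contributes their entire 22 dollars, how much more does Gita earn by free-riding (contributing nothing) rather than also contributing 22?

Switching from a contribution of 22 to 0 lets Gita keep an extra 22 dollars, but lowers the restocking fund by 22, which costs Gita their own share of that drop: 5.2/7 × 22 = 16.34.
Net gain = 22 − 16.34 = 5.66. The private return per contributed unit (0.7429) is below 1, so free-riding is indeed the best response regardless of what the others do.

5.66 dollars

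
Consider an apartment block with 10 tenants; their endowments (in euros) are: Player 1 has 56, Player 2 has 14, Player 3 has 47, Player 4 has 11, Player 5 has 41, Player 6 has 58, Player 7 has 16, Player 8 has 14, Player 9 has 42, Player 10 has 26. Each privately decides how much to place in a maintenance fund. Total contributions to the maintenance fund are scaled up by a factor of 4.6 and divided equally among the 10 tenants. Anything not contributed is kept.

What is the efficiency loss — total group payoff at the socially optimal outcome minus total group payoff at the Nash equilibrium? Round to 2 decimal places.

The private return per contributed unit is 4.6/10 = 0.4600 < 1 for every player regardless of endowment, so the Nash equilibrium is zero contribution and the group total is Σ E_j = 56 + 14 + 47 + 11 + 41 + 58 + 16 + 14 + 42 + 26 = 325.
Each contributed unit returns 4.600 to the group, so the social optimum is full contribution by everyone: group total = 4.600 × 325 = 1495.00.
Efficiency loss = (4.600 − 1) × 325 = 1170.00.

1170.00 euros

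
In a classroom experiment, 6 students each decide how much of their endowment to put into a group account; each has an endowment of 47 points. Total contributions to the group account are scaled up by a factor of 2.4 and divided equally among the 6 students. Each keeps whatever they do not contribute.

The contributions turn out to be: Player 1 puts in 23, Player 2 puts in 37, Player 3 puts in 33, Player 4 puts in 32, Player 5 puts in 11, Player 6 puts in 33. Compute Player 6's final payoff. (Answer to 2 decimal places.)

Total contributed: 23 + 37 + 33 + 32 + 11 + 33 = 169.
Each receives 2.4 × 169 / 6 = 67.60 from the group account.
Player 6 keeps 47 − 33 = 14, so Player 6's payoff is 14 + 67.60 = 81.60.

81.60 points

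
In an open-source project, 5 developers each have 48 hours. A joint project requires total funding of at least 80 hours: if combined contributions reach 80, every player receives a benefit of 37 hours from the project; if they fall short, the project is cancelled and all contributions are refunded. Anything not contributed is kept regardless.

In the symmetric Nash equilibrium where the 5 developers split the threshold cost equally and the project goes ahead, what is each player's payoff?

69 hours

Equal share of the threshold: 80/5 = 16.
At this profile no one gains by cutting their contribution: any cut drops the total below 80, the project is cancelled, contributions are refunded, and the deviator ends with 48, which is less than 48 − 16 + 37 = 69. Contributing more than 16 just wastes the excess. So contributing exactly 16 is a best response.
Each player's payoff: 48 − 16 + 37 = 69.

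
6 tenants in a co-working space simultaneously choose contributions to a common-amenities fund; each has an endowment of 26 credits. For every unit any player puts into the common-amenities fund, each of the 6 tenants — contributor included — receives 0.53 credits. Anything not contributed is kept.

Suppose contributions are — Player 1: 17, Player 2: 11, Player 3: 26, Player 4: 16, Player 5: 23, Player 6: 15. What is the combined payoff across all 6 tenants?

Total contributed: 17 + 11 + 26 + 16 + 23 + 15 = 108; total kept: 6 × 26 − 108 = 48.
The common-amenities fund pays out 0.53 × 6 × 108 = 343.44 in aggregate.
Group total = 48 + 343.44 = 391.44.

391.44 credits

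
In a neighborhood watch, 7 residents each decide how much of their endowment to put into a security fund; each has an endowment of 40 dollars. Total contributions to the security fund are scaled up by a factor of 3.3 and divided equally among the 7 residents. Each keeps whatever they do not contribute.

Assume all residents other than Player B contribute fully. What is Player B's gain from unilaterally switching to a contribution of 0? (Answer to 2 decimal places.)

21.14 dollars

Switching from a contribution of 40 to 0 lets Player B keep an extra 40 dollars, but lowers the security fund by 40, which costs Player B their own share of that drop: 3.3/7 × 40 = 18.86.
Net gain = 40 − 18.86 = 21.14. The private return per contributed unit (0.4714) is below 1, so free-riding is indeed the best response regardless of what the others do.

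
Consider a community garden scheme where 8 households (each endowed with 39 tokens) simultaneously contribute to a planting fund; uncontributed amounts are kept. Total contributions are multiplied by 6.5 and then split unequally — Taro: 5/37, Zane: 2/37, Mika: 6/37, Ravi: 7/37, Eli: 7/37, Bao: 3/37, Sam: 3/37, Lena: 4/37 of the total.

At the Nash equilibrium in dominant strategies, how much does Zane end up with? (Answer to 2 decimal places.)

80.11 tokens

A player with share s gets back 6.5·s per unit contributed, so full contribution is dominant for anyone with s > 1/6.5 = 0.1538 and zero contribution is dominant for anyone below.
Mika, Ravi and Eli clear that bar, contributing 39 each; the remaining 5 contribute 0. Total contributed: 117.
Zane keeps 39 and receives 6.5 × 117 × 2/37 = 41.11 from the planting fund, for a payoff of 80.11.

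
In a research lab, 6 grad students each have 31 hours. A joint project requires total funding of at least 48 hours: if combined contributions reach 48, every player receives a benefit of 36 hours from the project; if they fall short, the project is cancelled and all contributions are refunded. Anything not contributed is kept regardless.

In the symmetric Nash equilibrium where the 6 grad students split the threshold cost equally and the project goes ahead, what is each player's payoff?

59 hours

Equal share of the threshold: 48/6 = 8.
At this profile no one gains by cutting their contribution: any cut drops the total below 48, the project is cancelled, contributions are refunded, and the deviator ends with 31, which is less than 31 − 8 + 36 = 59. Contributing more than 8 just wastes the excess. So contributing exactly 8 is a best response.
Each player's payoff: 31 − 8 + 36 = 59.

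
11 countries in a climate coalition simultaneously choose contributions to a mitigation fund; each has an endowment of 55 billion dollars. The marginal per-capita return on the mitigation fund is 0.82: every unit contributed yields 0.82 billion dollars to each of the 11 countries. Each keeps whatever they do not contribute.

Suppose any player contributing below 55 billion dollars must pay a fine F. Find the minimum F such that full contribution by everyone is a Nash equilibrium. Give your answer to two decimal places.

Given the others contribute fully, the best deviation is to contribute 0 (any partial contribution still incurs the fine and gives up units whose private return 0.82 is below 1).
Deviating from 55 to 0 saves 55 billion dollars but forfeits the deviator's share of the drop in the mitigation fund: 0.82 × 55 = 45.10.
So the deviation gain is 55 − 45.10 = 9.90, and the fine must be at least 9.90 billion dollars to wipe it out.

9.90 billion dollars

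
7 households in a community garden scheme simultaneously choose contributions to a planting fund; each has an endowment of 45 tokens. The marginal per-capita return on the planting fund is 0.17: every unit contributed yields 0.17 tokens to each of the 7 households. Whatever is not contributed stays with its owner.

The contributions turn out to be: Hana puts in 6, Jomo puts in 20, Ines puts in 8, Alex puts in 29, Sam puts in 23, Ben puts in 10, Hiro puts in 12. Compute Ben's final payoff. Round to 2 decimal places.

53.36 tokens

Total contributed: 6 + 20 + 8 + 29 + 23 + 10 + 12 = 108.
Each receives 0.17 × 108 = 18.36 from the planting fund.
Ben keeps 45 − 10 = 35, so Ben's payoff is 35 + 18.36 = 53.36.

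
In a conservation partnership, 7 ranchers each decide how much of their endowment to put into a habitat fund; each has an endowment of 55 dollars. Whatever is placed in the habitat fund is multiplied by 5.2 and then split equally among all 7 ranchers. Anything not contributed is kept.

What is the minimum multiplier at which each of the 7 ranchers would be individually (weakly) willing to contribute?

A contributed unit returns (multiplier)/7 to its contributor.
This reaches 1 exactly when the multiplier is 7.

7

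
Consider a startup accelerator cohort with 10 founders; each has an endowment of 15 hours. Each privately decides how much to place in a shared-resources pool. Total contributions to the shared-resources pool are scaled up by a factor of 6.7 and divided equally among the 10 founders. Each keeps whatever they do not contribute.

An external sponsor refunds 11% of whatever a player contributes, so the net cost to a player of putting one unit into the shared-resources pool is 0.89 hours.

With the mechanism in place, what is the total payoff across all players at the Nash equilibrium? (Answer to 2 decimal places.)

Even with the mechanism, each unit contributed returns only (6.7/10) / 0.89 = 0.7528 per unit of net cost, so contributing nothing is still dominant.
At the Nash equilibrium no one contributes; group total payoff = 10 × 15 = 150.

150.00 hours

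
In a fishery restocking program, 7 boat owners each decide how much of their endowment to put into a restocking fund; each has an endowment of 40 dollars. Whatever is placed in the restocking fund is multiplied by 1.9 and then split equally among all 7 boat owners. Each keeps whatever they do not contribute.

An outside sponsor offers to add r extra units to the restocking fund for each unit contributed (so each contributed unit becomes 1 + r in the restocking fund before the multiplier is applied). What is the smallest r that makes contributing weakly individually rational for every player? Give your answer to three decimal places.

2.684

With matching at rate r, one contributed unit becomes (1 + r) in the restocking fund and returns 1.9 × (1 + r) / 7 to the contributor.
Setting this equal to 1: 1 + r = 7/1.9 = 3.6842.
So the minimum matching rate is r = 3.6842 − 1 = 2.684.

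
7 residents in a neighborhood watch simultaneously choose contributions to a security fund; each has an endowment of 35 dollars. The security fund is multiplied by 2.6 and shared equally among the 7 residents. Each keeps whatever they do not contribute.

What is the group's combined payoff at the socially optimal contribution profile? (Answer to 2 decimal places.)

Each contributed unit returns 2.600 to the group as a whole (0.3714 to each of 7 players), which exceeds 1, so the social optimum is full contribution: group total = 2.600 × 245 = 637.00.

637.00 dollars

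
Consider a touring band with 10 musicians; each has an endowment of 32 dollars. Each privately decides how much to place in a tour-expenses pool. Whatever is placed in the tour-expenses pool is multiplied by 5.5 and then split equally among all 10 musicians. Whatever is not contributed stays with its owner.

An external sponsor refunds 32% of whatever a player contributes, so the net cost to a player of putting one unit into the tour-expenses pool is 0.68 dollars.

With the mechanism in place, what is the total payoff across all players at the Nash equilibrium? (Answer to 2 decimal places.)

Even with the mechanism, each unit contributed returns only (5.5/10) / 0.68 = 0.8088 per unit of net cost, so contributing nothing is still dominant.
At the Nash equilibrium no one contributes; group total payoff = 10 × 32 = 320.

320.00 dollars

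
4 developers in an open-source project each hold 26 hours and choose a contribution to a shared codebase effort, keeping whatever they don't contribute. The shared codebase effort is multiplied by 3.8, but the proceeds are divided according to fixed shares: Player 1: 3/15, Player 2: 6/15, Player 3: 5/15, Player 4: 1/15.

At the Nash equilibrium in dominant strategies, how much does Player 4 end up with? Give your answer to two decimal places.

39.17 hours

Each unit j contributes comes back to j as 3.8 × (j's share), so j prefers to contribute only if that share exceeds 1/3.8 = 0.2632; otherwise keeping the unit dominates.
Player 2 and Player 3 clear that bar, contributing 26 each; the remaining 2 contribute 0. Total contributed: 52.
Player 4 keeps 26 and receives 3.8 × 52 × 1/15 = 13.17 from the shared codebase effort, for a payoff of 39.17.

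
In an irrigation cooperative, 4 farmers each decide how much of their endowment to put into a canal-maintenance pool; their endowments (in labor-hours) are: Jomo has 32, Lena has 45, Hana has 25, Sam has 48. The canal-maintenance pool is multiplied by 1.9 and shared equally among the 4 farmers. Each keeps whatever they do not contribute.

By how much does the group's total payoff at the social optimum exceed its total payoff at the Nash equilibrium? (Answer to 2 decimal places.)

135.00 labor-hours

The private return per contributed unit is 1.9/4 = 0.4750 < 1 for every player regardless of endowment, so the Nash equilibrium is zero contribution and the group total is Σ E_j = 32 + 45 + 25 + 48 = 150.
Each contributed unit returns 1.900 to the group, so the social optimum is full contribution by everyone: group total = 1.900 × 150 = 285.00.
Efficiency loss = (1.900 − 1) × 150 = 135.00.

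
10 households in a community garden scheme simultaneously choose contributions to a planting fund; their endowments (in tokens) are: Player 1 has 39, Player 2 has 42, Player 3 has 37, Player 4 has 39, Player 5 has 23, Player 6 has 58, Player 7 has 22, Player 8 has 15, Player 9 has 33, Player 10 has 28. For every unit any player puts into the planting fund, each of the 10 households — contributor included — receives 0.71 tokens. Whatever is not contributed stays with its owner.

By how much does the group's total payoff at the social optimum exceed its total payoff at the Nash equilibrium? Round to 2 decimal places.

The private return per contributed unit is 0.71 < 1 for everyone, so the Nash equilibrium is zero contribution and the group total is Σ E_j = 39 + 42 + 37 + 39 + 23 + 58 + 22 + 15 + 33 + 28 = 336.
Each contributed unit returns 7.100 to the group, so the social optimum is full contribution by everyone: group total = 7.100 × 336 = 2385.60.
Efficiency loss = (7.100 − 1) × 336 = 2049.60.

2049.60 tokens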